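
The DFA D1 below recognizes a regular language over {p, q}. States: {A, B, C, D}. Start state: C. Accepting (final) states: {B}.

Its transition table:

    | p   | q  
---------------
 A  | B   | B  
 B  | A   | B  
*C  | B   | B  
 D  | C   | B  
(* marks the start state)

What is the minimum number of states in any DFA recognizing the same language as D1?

2

Reachable states from the start: {A,B,C}. Unreachable: {D} — drop them.
P0 = {B} | {A,C}.
The partition is now stable with 2 blocks: {B} | {A,C}.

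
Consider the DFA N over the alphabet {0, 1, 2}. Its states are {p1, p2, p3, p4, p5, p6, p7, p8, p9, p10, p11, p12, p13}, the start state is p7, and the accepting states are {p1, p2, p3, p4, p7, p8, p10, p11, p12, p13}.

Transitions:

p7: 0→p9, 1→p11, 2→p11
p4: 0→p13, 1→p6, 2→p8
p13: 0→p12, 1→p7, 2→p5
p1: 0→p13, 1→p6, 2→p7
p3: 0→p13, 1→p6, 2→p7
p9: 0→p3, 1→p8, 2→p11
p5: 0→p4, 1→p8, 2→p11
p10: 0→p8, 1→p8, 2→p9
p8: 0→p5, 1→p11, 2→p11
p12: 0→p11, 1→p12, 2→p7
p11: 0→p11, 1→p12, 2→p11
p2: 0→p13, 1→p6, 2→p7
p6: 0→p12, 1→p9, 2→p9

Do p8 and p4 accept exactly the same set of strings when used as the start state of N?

Reachable states from the start: {p3,p4,p5,p6,p7,p8,p9,p11,p12,p13}. Unreachable: {p1,p2,p10} — drop them.
Initial partition by acceptance: {p3,p4,p7,p8,p11,p12,p13} | {p5,p6,p9}.
On input 0, block {p3,p4,p7,p8,p11,p12,p13} splits into {p3,p4,p11,p12,p13} and {p7,p8}.
Refine {p3,p4,p11,p12,p13} on symbol 1: members go to different blocks, giving {p3,p4} and {p11,p12} and {p13}.
On input 0, block {p5,p6,p9} splits into {p5,p9} and {p6}.
On input 2, block {p11,p12} splits into {p11} and {p12}.
The partition is now stable with 7 blocks: {p3,p4} | {p5,p9} | {p7,p8} | {p11} | {p13} | {p6} | {p12}.
p8 and p4 end up in different blocks, so they are distinguishable. For instance, the string '0' is accepted from only p4.

No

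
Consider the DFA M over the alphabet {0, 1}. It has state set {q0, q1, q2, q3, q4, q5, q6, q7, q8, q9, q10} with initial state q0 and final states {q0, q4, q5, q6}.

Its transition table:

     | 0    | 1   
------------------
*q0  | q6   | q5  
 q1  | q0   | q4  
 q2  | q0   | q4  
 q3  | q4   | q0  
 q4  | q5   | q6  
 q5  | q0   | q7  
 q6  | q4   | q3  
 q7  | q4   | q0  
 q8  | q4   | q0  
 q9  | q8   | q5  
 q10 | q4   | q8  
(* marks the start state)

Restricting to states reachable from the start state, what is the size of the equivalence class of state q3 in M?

2

States {q1,q2,q8,q9,q10} cannot be reached from the start state, so discard them.
Start with accepting vs non-accepting: {q0,q4,q5,q6} | {q3,q7}.
On input 1, block {q0,q4,q5,q6} splits into {q0,q4} and {q5,q6}.
Stable partition: {q0,q4} | {q3,q7} | {q5,q6} — 3 equivalence classes.
State q3 belongs to the block {q3,q7}, which has 2 states.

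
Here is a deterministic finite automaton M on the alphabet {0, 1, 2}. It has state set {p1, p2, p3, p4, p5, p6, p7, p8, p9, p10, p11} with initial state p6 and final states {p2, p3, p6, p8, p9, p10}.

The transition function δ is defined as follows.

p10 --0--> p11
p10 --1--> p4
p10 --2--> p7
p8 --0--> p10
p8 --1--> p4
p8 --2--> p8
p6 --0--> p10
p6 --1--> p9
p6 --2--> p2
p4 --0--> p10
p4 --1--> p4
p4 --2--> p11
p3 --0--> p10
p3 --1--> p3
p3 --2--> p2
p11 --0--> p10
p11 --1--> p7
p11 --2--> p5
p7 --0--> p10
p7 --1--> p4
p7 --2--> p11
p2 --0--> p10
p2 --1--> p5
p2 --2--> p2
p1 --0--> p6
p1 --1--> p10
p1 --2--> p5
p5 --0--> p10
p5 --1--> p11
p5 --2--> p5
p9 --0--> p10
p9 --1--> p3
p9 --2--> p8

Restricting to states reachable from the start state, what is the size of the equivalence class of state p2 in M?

2

Reachable states from the start: {p2,p3,p4,p5,p6,p7,p8,p9,p10,p11}. Unreachable: {p1} — drop them.
P0 = {p2,p3,p6,p8,p9,p10} | {p4,p5,p7,p11}.
Split {p2,p3,p6,p8,p9,p10} by δ(·,0) → {p2,p3,p6,p8,p9} and {p10}.
On input 1, block {p2,p3,p6,p8,p9} splits into {p3,p6,p9} and {p2,p8}.
Stable partition: {p3,p6,p9} | {p4,p5,p7,p11} | {p10} | {p2,p8} — 4 equivalence classes.
The equivalence class containing p2 is {p2,p8}, of size 2.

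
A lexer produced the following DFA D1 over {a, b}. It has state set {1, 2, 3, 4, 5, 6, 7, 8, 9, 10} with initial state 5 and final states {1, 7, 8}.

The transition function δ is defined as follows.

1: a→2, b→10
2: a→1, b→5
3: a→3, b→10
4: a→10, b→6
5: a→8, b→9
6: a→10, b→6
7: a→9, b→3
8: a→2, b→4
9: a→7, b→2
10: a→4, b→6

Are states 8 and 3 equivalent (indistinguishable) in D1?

Initial partition by acceptance: {1,7,8} | {2,3,4,5,6,9,10}.
Refine {2,3,4,5,6,9,10} on symbol a: members go to different blocks, giving {3,4,6,10} and {2,5,9}.
No further refinement is possible. Final partition (3 blocks): {1,7,8} | {3,4,6,10} | {2,5,9}.
8 and 3 end up in different blocks, so they are distinguishable. For instance, the string 'ε' is accepted from only 8.

No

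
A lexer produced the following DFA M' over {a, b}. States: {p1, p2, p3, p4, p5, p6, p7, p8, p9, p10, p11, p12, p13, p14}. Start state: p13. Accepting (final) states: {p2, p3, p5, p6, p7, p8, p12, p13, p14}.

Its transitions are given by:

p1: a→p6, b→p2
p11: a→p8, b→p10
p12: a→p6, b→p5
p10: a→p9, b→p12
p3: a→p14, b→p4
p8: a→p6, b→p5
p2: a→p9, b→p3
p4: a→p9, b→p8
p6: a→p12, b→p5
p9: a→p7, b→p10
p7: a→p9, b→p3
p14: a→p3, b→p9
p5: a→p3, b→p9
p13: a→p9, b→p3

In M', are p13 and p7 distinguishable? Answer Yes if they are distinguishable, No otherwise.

First remove the unreachable states {p1,p2,p11}; 11 states remain.
Initial partition by acceptance: {p3,p5,p6,p7,p8,p12,p13,p14} | {p4,p9,p10}.
Split {p3,p5,p6,p7,p8,p12,p13,p14} by δ(·,a) → {p3,p5,p6,p8,p12,p14} and {p7,p13}.
Refine {p3,p5,p6,p8,p12,p14} on symbol b: members go to different blocks, giving {p3,p5,p14} and {p6,p8,p12}.
On input a, block {p4,p9,p10} splits into {p4,p10} and {p9}.
Refine {p3,p5,p14} on symbol b: members go to different blocks, giving {p5,p14} and {p3}.
The partition is now stable with 6 blocks: {p5,p14} | {p4,p10} | {p7,p13} | {p6,p8,p12} | {p9} | {p3}.
p13 and p7 lie in the same block of the stable partition, so they are equivalent — no string distinguishes them.

No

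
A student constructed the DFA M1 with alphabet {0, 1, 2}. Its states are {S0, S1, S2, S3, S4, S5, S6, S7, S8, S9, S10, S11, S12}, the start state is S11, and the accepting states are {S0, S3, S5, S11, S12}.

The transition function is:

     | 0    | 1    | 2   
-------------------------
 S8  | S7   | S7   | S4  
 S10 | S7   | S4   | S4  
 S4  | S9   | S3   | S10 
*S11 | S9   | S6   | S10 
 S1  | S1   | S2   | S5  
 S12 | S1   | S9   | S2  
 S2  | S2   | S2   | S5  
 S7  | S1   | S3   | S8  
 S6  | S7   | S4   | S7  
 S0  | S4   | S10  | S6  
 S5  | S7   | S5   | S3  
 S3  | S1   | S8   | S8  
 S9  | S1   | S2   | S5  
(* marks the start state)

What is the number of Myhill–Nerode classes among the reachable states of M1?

States {S0,S12} cannot be reached from the start state, so discard them.
P0 = {S3,S5,S11} | {S1,S2,S4,S6,S7,S8,S9,S10}.
On input 1, block {S3,S5,S11} splits into {S3,S11} and {S5}.
Refine {S1,S2,S4,S6,S7,S8,S9,S10} on symbol 1: members go to different blocks, giving {S1,S2,S6,S8,S9,S10} and {S4,S7}.
Refine {S1,S2,S6,S8,S9,S10} on symbol 0: members go to different blocks, giving {S1,S2,S9} and {S6,S8,S10}.
The partition is now stable with 5 blocks: {S3,S11} | {S1,S2,S9} | {S5} | {S4,S7} | {S6,S8,S10}.

5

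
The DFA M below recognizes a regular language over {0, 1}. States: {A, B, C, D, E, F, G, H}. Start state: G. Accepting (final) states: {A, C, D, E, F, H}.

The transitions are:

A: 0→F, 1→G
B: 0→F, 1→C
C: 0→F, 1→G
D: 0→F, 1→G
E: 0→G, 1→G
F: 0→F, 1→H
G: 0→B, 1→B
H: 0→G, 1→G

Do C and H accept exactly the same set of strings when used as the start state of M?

No

States {A,D,E} cannot be reached from the start state, so discard them.
Start with accepting vs non-accepting: {C,F,H} | {B,G}.
Split {C,F,H} by δ(·,0) → {C,F} and {H}.
Refine {C,F} on symbol 1: members go to different blocks, giving {C} and {F}.
On input 0, block {B,G} splits into {B} and {G}.
No further refinement is possible. Final partition (5 blocks): {C} | {B} | {H} | {F} | {G}.
C and H end up in different blocks, so they are distinguishable. For instance, the string '0' is accepted from only C.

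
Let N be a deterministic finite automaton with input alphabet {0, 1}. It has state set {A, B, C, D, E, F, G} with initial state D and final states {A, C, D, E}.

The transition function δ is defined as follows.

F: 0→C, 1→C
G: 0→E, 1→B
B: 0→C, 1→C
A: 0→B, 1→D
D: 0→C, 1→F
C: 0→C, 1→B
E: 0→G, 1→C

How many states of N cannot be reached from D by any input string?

3

Starting at D and following transitions, the reachable set is {B, C, D, F}. That leaves A, E, G unreachable — 3 in total.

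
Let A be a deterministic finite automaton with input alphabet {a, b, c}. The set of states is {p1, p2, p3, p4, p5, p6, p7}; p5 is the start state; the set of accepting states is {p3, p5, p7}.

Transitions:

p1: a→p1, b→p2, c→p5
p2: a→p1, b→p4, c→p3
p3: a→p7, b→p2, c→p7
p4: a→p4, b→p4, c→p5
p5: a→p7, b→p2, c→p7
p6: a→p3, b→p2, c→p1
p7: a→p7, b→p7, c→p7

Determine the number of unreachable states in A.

1

BFS from p5 reaches {p1, p2, p3, p4, p5, p7}; the 1 state(s) p6 are never visited.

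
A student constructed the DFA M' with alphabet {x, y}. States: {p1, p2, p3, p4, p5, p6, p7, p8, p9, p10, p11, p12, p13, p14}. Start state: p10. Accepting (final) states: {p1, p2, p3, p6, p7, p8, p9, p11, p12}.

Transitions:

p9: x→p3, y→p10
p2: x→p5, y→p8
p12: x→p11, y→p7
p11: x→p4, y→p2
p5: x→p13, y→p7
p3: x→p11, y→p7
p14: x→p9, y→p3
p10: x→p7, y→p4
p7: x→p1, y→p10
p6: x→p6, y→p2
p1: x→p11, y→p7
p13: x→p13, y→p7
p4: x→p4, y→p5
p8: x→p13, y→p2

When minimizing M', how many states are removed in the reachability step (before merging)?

5

No path from p10 leads to p3, p6, p9, p12, p14; the other 9 states are all reachable.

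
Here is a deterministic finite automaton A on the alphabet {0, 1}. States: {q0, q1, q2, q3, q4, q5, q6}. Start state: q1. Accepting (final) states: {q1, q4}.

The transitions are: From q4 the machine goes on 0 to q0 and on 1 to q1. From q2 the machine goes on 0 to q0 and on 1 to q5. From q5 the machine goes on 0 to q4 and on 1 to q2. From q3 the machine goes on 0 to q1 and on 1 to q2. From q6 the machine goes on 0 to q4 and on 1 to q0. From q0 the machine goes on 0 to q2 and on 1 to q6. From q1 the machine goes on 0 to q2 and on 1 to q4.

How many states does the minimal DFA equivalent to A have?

3

Reachable states from the start: {q0,q1,q2,q4,q5,q6}. Unreachable: {q3} — drop them.
Initial partition by acceptance: {q1,q4} | {q0,q2,q5,q6}.
Split {q0,q2,q5,q6} by δ(·,0) → {q0,q2} and {q5,q6}.
No further refinement is possible. Final partition (3 blocks): {q1,q4} | {q0,q2} | {q5,q6}.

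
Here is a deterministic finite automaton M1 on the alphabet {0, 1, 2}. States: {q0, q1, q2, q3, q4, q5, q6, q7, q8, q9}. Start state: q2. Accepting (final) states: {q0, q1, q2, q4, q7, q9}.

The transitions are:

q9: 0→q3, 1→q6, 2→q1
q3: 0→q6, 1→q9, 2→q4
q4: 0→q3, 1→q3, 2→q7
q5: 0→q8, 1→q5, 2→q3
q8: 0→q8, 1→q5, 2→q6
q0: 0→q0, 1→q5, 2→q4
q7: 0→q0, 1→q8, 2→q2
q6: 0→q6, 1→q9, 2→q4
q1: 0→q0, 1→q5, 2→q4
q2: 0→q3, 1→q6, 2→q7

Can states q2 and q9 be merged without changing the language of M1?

Yes

Every state is reachable, so we keep all 10.
Initial partition by acceptance: {q0,q1,q2,q4,q7,q9} | {q3,q5,q6,q8}.
On input 0, block {q0,q1,q2,q4,q7,q9} splits into {q0,q1,q7} and {q2,q4,q9}.
Refine {q3,q5,q6,q8} on symbol 1: members go to different blocks, giving {q3,q6} and {q5,q8}.
No further refinement is possible. Final partition (4 blocks): {q0,q1,q7} | {q3,q6} | {q2,q4,q9} | {q5,q8}.
q2 and q9 lie in the same block of the stable partition, so they are equivalent — no string distinguishes them.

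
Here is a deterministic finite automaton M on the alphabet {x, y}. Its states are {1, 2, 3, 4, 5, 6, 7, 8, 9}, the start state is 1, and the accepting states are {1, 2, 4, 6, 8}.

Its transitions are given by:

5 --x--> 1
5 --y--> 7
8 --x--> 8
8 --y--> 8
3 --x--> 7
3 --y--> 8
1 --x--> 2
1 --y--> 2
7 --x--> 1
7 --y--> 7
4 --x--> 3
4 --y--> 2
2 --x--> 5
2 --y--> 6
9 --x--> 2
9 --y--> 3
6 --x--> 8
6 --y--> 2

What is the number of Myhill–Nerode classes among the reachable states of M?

5

States {3,4,9} cannot be reached from the start state, so discard them.
Initial partition by acceptance: {1,2,6,8} | {5,7}.
Split {1,2,6,8} by δ(·,x) → {1,6,8} and {2}.
Refine {1,6,8} on symbol x: members go to different blocks, giving {6,8} and {1}.
Split {6,8} by δ(·,y) → {6} and {8}.
Stable partition: {6} | {5,7} | {2} | {1} | {8} — 5 equivalence classes.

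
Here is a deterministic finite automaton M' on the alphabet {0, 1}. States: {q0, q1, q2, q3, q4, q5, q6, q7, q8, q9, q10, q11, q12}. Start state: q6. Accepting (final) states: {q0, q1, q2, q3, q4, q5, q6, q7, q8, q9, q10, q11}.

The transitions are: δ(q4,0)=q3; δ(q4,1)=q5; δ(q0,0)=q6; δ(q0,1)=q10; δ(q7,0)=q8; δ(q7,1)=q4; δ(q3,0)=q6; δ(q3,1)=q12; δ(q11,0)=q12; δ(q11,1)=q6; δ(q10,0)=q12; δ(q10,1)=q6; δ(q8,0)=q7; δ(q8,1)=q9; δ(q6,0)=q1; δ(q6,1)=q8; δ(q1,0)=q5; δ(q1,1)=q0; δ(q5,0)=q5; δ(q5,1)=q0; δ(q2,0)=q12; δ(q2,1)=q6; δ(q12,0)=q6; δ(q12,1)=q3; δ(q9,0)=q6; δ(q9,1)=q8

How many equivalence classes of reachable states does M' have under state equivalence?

10

First remove the unreachable states {q2,q11}; 11 states remain.
P0 = {q0,q1,q3,q4,q5,q6,q7,q8,q9,q10} | {q12}.
On input 0, block {q0,q1,q3,q4,q5,q6,q7,q8,q9,q10} splits into {q0,q1,q3,q4,q5,q6,q7,q8,q9} and {q10}.
Split {q0,q1,q3,q4,q5,q6,q7,q8,q9} by δ(·,1) → {q1,q4,q5,q6,q7,q8,q9} and {q0} and {q3}.
On input 0, block {q1,q4,q5,q6,q7,q8,q9} splits into {q1,q5,q6,q7,q8,q9} and {q4}.
Split {q1,q5,q6,q7,q8,q9} by δ(·,1) → {q6,q8,q9} and {q1,q5} and {q7}.
Split {q6,q8,q9} by δ(·,0) → {q6} and {q8} and {q9}.
The partition is now stable with 10 blocks: {q6} | {q12} | {q10} | {q0} | {q3} | {q4} | {q1,q5} | {q7} | {q8} | {q9}.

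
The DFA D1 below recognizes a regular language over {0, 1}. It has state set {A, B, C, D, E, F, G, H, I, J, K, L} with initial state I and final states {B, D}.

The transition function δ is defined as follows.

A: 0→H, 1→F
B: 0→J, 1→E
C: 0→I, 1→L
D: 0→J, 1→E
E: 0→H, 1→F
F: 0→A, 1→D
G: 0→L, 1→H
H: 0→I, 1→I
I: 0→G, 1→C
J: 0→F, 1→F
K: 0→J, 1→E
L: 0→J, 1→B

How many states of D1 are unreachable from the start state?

1

No path from I leads to K; the other 11 states are all reachable.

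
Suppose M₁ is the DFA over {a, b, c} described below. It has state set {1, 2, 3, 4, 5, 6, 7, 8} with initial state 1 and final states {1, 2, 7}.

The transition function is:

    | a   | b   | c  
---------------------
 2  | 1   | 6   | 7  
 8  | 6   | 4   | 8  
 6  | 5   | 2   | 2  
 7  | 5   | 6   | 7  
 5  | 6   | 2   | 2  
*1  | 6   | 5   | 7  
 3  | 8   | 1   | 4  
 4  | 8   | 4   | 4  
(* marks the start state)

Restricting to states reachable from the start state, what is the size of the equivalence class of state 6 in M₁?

2

First remove the unreachable states {3,4,8}; 5 states remain.
Start with accepting vs non-accepting: {1,2,7} | {5,6}.
Split {1,2,7} by δ(·,a) → {1,7} and {2}.
Stable partition: {1,7} | {5,6} | {2} — 3 equivalence classes.
The equivalence class containing 6 is {5,6}, of size 2.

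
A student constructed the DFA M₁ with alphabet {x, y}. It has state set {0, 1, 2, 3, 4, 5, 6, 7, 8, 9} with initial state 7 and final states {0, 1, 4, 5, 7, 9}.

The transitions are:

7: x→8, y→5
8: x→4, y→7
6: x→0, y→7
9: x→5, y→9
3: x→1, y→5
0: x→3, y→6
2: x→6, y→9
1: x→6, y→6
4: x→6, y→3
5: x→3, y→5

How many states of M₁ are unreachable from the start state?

2

BFS from 7 reaches {0, 1, 3, 4, 5, 6, 7, 8}; the 2 state(s) 2, 9 are never visited.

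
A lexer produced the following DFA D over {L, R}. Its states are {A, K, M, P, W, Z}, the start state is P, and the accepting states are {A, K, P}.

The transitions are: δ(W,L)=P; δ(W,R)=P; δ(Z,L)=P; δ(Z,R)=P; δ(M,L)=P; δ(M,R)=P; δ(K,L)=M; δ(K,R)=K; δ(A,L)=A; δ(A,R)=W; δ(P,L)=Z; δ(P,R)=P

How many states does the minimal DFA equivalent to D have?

2

Reachable states from the start: {P,Z}. Unreachable: {A,K,M,W} — drop them.
Start with accepting vs non-accepting: {P} | {Z}.
The partition is now stable with 2 blocks: {P} | {Z}.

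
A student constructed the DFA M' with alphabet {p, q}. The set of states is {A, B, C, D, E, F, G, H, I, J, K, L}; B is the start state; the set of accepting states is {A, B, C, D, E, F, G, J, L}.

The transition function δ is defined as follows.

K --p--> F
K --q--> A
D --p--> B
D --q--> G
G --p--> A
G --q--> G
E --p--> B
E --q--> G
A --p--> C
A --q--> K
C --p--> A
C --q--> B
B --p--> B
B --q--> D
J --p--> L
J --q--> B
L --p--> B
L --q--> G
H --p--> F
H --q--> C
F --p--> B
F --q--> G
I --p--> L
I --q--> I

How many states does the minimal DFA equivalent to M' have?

6

First remove the unreachable states {E,H,I,J,L}; 7 states remain.
Start with accepting vs non-accepting: {A,B,C,D,F,G} | {K}.
Split {A,B,C,D,F,G} by δ(·,q) → {B,C,D,F,G} and {A}.
Split {B,C,D,F,G} by δ(·,p) → {B,D,F} and {C,G}.
Refine {B,D,F} on symbol q: members go to different blocks, giving {D,F} and {B}.
On input q, block {C,G} splits into {C} and {G}.
The partition is now stable with 6 blocks: {D,F} | {K} | {A} | {C} | {B} | {G}.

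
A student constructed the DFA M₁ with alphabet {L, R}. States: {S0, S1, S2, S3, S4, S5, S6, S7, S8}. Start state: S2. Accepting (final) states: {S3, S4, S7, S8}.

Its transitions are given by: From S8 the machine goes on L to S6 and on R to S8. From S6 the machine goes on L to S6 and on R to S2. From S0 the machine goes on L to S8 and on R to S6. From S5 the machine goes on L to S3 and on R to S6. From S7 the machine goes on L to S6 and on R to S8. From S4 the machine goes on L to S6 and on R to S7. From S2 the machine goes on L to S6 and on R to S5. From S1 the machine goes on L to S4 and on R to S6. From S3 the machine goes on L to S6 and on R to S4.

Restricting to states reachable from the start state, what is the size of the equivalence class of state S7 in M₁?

Reachable states from the start: {S2,S3,S4,S5,S6,S7,S8}. Unreachable: {S0,S1} — drop them.
Initial partition by acceptance: {S3,S4,S7,S8} | {S2,S5,S6}.
Split {S2,S5,S6} by δ(·,L) → {S2,S6} and {S5}.
Split {S2,S6} by δ(·,R) → {S2} and {S6}.
No further refinement is possible. Final partition (4 blocks): {S3,S4,S7,S8} | {S2} | {S5} | {S6}.
State S7 belongs to the block {S3,S4,S7,S8}, which has 4 states.

4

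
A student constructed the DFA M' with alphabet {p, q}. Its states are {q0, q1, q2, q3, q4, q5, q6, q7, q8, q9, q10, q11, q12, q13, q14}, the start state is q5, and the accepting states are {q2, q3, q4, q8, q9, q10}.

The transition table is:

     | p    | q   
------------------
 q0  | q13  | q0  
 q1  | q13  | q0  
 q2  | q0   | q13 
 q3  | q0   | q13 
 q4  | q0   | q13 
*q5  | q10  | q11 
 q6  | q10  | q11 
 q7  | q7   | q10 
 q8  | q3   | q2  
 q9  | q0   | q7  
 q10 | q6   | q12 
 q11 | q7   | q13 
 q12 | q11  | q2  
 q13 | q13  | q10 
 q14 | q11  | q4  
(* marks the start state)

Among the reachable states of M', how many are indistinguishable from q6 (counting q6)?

States {q1,q3,q4,q8,q9,q14} cannot be reached from the start state, so discard them.
Initial partition by acceptance: {q2,q10} | {q0,q5,q6,q7,q11,q12,q13}.
Refine {q0,q5,q6,q7,q11,q12,q13} on symbol p: members go to different blocks, giving {q0,q7,q11,q12,q13} and {q5,q6}.
Refine {q2,q10} on symbol p: members go to different blocks, giving {q2} and {q10}.
Refine {q0,q7,q11,q12,q13} on symbol q: members go to different blocks, giving {q0,q11} and {q7,q13} and {q12}.
On input q, block {q0,q11} splits into {q0} and {q11}.
The partition is now stable with 7 blocks: {q2} | {q0} | {q5,q6} | {q10} | {q7,q13} | {q12} | {q11}.
The equivalence class containing q6 is {q5,q6}, of size 2.

2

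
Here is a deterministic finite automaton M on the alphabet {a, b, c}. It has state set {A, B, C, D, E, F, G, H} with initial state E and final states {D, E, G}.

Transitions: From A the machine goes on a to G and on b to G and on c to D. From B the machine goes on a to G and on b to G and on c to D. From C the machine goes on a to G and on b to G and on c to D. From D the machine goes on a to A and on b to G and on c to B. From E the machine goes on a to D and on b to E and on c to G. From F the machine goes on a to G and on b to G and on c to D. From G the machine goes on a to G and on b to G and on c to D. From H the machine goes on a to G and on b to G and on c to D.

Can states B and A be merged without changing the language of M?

States {C,F,H} cannot be reached from the start state, so discard them.
P0 = {D,E,G} | {A,B}.
Split {D,E,G} by δ(·,a) → {E,G} and {D}.
Refine {E,G} on symbol a: members go to different blocks, giving {E} and {G}.
Stable partition: {E} | {A,B} | {D} | {G} — 4 equivalence classes.
B and A lie in the same block of the stable partition, so they are equivalent — no string distinguishes them.

Yes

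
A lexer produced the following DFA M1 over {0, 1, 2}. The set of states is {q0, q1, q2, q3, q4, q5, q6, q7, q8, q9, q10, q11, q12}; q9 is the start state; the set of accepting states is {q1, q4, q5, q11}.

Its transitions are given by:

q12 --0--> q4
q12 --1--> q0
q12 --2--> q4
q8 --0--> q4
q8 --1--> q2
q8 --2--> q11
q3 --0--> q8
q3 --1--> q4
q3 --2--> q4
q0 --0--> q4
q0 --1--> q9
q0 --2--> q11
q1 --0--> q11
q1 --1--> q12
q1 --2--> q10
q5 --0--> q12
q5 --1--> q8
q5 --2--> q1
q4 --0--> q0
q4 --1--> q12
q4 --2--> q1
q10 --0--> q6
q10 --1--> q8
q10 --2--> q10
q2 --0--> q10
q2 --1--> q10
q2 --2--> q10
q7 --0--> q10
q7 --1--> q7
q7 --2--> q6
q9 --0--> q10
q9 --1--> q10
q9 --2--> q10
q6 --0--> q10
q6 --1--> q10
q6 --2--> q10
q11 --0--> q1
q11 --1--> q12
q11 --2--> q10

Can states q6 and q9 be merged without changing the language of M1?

States {q3,q5,q7} cannot be reached from the start state, so discard them.
Start with accepting vs non-accepting: {q1,q4,q11} | {q0,q2,q6,q8,q9,q10,q12}.
Split {q1,q4,q11} by δ(·,0) → {q1,q11} and {q4}.
On input 0, block {q0,q2,q6,q8,q9,q10,q12} splits into {q2,q6,q9,q10} and {q0,q8,q12}.
Split {q2,q6,q9,q10} by δ(·,1) → {q2,q6,q9} and {q10}.
Refine {q0,q8,q12} on symbol 1: members go to different blocks, giving {q0,q8} and {q12}.
No further refinement is possible. Final partition (6 blocks): {q1,q11} | {q2,q6,q9} | {q4} | {q0,q8} | {q10} | {q12}.
q6 and q9 lie in the same block of the stable partition, so they are equivalent — no string distinguishes them.

Yes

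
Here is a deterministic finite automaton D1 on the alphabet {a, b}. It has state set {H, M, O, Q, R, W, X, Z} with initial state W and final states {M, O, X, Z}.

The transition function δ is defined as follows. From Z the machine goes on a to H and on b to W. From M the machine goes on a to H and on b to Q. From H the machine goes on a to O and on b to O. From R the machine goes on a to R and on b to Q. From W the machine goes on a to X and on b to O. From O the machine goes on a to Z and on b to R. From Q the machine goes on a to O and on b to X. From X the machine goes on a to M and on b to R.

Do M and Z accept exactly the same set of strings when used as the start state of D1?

Every state is reachable, so we keep all 8.
P0 = {M,O,X,Z} | {H,Q,R,W}.
On input a, block {M,O,X,Z} splits into {M,Z} and {O,X}.
On input a, block {H,Q,R,W} splits into {H,Q,W} and {R}.
No further refinement is possible. Final partition (4 blocks): {M,Z} | {H,Q,W} | {O,X} | {R}.
M and Z lie in the same block of the stable partition, so they are equivalent — no string distinguishes them.

Yes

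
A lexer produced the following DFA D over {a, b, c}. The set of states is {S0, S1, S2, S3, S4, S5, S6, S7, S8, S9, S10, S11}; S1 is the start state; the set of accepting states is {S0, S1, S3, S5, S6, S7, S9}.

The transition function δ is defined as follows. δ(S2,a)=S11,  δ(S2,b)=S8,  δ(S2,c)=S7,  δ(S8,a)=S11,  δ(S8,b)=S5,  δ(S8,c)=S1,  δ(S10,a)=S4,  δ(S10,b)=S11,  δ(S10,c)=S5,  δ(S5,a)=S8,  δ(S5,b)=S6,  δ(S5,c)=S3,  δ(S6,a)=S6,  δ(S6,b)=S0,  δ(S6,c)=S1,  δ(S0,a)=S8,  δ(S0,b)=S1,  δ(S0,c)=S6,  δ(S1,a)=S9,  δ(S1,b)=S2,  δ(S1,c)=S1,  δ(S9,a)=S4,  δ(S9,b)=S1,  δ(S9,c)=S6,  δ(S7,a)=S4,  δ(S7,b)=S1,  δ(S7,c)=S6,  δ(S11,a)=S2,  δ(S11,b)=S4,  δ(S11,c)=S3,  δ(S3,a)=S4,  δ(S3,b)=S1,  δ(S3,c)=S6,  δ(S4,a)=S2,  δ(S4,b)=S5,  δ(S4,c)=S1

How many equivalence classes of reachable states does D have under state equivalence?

6

States {S10} cannot be reached from the start state, so discard them.
Initial partition by acceptance: {S0,S1,S3,S5,S6,S7,S9} | {S2,S4,S8,S11}.
On input a, block {S0,S1,S3,S5,S6,S7,S9} splits into {S0,S3,S5,S7,S9} and {S1,S6}.
Refine {S0,S3,S5,S7,S9} on symbol c: members go to different blocks, giving {S0,S3,S7,S9} and {S5}.
On input b, block {S2,S4,S8,S11} splits into {S2,S11} and {S4,S8}.
Split {S1,S6} by δ(·,a) → {S1} and {S6}.
The partition is now stable with 6 blocks: {S0,S3,S7,S9} | {S2,S11} | {S1} | {S5} | {S4,S8} | {S6}.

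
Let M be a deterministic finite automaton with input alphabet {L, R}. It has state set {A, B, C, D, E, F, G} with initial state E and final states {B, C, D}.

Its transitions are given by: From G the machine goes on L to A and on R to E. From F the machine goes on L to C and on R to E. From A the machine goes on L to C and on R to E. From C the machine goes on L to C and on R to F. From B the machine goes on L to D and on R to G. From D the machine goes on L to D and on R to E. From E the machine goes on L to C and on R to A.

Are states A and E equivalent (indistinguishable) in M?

Yes

Reachable states from the start: {A,C,E,F}. Unreachable: {B,D,G} — drop them.
Start with accepting vs non-accepting: {C} | {A,E,F}.
No further refinement is possible. Final partition (2 blocks): {C} | {A,E,F}.
A and E lie in the same block of the stable partition, so they are equivalent — no string distinguishes them.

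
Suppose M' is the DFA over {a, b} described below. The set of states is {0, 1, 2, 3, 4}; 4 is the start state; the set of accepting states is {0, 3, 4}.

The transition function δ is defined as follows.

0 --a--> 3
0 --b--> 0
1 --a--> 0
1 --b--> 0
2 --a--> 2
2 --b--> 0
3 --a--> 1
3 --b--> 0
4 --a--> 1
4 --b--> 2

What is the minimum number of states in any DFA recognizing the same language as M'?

Initial partition by acceptance: {0,3,4} | {1,2}.
Split {0,3,4} by δ(·,a) → {3,4} and {0}.
Split {3,4} by δ(·,b) → {3} and {4}.
On input a, block {1,2} splits into {1} and {2}.
Stable partition: {3} | {1} | {0} | {4} | {2} — 5 equivalence classes.

5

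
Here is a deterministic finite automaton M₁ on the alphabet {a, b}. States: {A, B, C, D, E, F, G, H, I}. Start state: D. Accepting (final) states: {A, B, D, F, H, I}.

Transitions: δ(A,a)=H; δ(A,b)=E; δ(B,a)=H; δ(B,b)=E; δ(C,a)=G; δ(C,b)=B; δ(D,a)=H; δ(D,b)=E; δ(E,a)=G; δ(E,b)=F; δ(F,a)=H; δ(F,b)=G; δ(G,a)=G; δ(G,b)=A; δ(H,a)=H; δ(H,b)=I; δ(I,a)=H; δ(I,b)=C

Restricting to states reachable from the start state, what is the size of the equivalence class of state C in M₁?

All states are reachable from the start state.
Initial partition by acceptance: {A,B,D,F,H,I} | {C,E,G}.
Split {A,B,D,F,H,I} by δ(·,b) → {A,B,D,F,I} and {H}.
No further refinement is possible. Final partition (3 blocks): {A,B,D,F,I} | {C,E,G} | {H}.
The equivalence class containing C is {C,E,G}, of size 3.

3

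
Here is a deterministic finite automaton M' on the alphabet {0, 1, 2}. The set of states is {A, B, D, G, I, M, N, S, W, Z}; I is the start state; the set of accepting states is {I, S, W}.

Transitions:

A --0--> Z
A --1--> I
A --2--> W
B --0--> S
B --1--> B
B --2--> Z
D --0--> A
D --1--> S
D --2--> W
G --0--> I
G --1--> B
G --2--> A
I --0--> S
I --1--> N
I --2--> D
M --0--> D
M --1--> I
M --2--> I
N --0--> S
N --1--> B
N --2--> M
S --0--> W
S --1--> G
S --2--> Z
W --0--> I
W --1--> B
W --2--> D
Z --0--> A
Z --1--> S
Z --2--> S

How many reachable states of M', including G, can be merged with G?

3

All states are reachable from the start state.
P0 = {I,S,W} | {A,B,D,G,M,N,Z}.
On input 0, block {A,B,D,G,M,N,Z} splits into {A,D,M,Z} and {B,G,N}.
Stable partition: {I,S,W} | {A,D,M,Z} | {B,G,N} — 3 equivalence classes.
State G belongs to the block {B,G,N}, which has 3 states.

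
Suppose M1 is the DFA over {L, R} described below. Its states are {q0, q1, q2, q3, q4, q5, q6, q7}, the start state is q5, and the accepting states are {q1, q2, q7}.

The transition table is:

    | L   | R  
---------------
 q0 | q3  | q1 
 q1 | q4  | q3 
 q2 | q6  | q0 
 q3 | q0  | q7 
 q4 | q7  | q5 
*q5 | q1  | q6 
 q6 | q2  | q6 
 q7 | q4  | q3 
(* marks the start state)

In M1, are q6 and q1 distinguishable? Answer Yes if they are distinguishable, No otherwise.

Initial partition by acceptance: {q1,q2,q7} | {q0,q3,q4,q5,q6}.
Split {q0,q3,q4,q5,q6} by δ(·,L) → {q4,q5,q6} and {q0,q3}.
No further refinement is possible. Final partition (3 blocks): {q1,q2,q7} | {q4,q5,q6} | {q0,q3}.
q6 and q1 end up in different blocks, so they are distinguishable. For instance, the string 'ε' is accepted from only q1.

Yes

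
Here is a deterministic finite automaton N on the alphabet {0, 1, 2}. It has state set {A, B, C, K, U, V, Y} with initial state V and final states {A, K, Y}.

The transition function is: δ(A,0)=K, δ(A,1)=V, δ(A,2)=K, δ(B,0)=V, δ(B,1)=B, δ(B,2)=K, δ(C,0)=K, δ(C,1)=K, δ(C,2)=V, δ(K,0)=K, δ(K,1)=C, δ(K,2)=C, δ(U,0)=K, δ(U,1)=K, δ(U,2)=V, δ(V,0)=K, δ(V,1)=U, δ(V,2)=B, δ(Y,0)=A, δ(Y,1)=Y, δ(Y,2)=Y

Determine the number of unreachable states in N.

Starting at V and following transitions, the reachable set is {B, C, K, U, V}. That leaves A, Y unreachable — 2 in total.

2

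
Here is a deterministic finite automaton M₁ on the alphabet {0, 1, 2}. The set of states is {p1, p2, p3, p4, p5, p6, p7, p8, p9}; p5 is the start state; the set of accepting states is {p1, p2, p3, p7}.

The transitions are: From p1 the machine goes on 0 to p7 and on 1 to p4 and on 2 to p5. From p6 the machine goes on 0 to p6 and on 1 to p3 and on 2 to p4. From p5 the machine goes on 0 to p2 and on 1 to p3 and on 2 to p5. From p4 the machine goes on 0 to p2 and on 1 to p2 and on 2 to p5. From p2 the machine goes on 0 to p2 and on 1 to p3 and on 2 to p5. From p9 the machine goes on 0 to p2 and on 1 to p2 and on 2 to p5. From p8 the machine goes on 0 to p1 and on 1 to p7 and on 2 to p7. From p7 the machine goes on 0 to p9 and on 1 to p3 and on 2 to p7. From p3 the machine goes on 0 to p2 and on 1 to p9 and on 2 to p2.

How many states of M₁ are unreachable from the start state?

5

BFS from p5 reaches {p2, p3, p5, p9}; the 5 state(s) p1, p4, p6, p7, p8 are never visited.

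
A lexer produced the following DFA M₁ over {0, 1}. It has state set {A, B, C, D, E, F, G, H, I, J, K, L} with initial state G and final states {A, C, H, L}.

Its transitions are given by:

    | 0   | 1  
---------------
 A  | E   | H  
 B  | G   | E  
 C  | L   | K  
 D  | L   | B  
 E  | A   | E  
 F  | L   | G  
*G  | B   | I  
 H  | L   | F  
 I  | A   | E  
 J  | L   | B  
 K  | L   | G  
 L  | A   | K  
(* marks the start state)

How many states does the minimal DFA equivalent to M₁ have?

First remove the unreachable states {C,D,J}; 9 states remain.
Start with accepting vs non-accepting: {A,H,L} | {B,E,F,G,I,K}.
On input 0, block {A,H,L} splits into {H,L} and {A}.
On input 0, block {H,L} splits into {H} and {L}.
On input 0, block {B,E,F,G,I,K} splits into {B,G} and {E,I} and {F,K}.
Stable partition: {H} | {B,G} | {A} | {L} | {E,I} | {F,K} — 6 equivalence classes.

6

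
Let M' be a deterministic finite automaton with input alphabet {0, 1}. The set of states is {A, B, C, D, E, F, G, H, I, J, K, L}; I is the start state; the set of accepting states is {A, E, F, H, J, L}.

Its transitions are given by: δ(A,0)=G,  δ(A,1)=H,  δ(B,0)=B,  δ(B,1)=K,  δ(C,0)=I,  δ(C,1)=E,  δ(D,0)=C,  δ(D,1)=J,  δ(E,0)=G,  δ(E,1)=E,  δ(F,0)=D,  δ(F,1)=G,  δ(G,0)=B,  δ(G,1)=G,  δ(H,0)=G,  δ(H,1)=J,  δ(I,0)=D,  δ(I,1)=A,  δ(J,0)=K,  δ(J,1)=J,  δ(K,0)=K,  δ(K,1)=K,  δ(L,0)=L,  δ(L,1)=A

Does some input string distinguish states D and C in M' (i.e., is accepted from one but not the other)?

No

First remove the unreachable states {F,L}; 10 states remain.
Start with accepting vs non-accepting: {A,E,H,J} | {B,C,D,G,I,K}.
Split {B,C,D,G,I,K} by δ(·,1) → {B,G,K} and {C,D,I}.
The partition is now stable with 3 blocks: {A,E,H,J} | {B,G,K} | {C,D,I}.
D and C lie in the same block of the stable partition, so they are equivalent — no string distinguishes them.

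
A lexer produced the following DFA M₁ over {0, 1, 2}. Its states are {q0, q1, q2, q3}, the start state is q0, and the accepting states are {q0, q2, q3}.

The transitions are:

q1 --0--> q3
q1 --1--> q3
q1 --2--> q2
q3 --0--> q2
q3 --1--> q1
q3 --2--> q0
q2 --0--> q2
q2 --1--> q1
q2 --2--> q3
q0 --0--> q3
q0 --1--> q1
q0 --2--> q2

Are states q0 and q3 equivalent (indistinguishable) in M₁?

Yes

All states are reachable from the start state.
Start with accepting vs non-accepting: {q0,q2,q3} | {q1}.
Stable partition: {q0,q2,q3} | {q1} — 2 equivalence classes.
q0 and q3 lie in the same block of the stable partition, so they are equivalent — no string distinguishes them.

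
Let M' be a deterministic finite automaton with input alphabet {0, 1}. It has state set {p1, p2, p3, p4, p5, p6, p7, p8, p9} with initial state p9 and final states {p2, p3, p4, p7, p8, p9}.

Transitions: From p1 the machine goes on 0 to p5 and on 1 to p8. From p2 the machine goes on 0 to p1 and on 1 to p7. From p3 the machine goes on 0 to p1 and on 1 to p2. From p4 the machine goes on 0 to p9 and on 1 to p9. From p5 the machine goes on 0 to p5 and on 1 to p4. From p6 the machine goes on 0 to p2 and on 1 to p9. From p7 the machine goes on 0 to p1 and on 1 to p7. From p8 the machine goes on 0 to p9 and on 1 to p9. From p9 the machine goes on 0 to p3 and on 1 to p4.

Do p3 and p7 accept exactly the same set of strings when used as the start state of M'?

Yes

Reachable states from the start: {p1,p2,p3,p4,p5,p7,p8,p9}. Unreachable: {p6} — drop them.
P0 = {p2,p3,p4,p7,p8,p9} | {p1,p5}.
Split {p2,p3,p4,p7,p8,p9} by δ(·,0) → {p2,p3,p7} and {p4,p8,p9}.
On input 0, block {p4,p8,p9} splits into {p4,p8} and {p9}.
Stable partition: {p2,p3,p7} | {p1,p5} | {p4,p8} | {p9} — 4 equivalence classes.
p3 and p7 lie in the same block of the stable partition, so they are equivalent — no string distinguishes them.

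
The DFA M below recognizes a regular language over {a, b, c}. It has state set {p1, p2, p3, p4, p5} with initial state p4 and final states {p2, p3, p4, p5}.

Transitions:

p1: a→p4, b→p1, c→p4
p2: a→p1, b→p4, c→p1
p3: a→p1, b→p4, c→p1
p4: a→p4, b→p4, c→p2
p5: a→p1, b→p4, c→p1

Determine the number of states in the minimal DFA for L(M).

3

Reachable states from the start: {p1,p2,p4}. Unreachable: {p3,p5} — drop them.
Initial partition by acceptance: {p2,p4} | {p1}.
Refine {p2,p4} on symbol a: members go to different blocks, giving {p2} and {p4}.
No further refinement is possible. Final partition (3 blocks): {p2} | {p1} | {p4}.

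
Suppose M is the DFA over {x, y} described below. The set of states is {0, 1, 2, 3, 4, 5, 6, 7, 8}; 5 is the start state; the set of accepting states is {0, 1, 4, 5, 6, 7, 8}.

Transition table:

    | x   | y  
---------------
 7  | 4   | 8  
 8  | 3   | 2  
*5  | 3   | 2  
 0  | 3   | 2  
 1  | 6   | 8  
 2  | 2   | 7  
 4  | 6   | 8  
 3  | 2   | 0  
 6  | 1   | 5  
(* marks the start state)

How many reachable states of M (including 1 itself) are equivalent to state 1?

Start with accepting vs non-accepting: {0,1,4,5,6,7,8} | {2,3}.
On input x, block {0,1,4,5,6,7,8} splits into {1,4,6,7} and {0,5,8}.
On input y, block {2,3} splits into {2} and {3}.
No further refinement is possible. Final partition (4 blocks): {1,4,6,7} | {2} | {0,5,8} | {3}.
State 1 belongs to the block {1,4,6,7}, which has 4 states.

4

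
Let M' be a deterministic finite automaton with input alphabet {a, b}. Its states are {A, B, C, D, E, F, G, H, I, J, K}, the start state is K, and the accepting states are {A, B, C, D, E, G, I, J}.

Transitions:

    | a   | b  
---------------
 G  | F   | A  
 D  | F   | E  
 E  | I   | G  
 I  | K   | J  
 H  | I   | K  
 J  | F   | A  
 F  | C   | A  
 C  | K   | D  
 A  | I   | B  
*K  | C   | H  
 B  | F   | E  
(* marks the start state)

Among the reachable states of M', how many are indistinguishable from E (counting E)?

All states are reachable from the start state.
Initial partition by acceptance: {A,B,C,D,E,G,I,J} | {F,H,K}.
Refine {A,B,C,D,E,G,I,J} on symbol a: members go to different blocks, giving {B,C,D,G,I,J} and {A,E}.
Refine {B,C,D,G,I,J} on symbol b: members go to different blocks, giving {B,D,G,J} and {C,I}.
Split {F,H,K} by δ(·,b) → {H,K} and {F}.
Stable partition: {B,D,G,J} | {H,K} | {A,E} | {C,I} | {F} — 5 equivalence classes.
State E belongs to the block {A,E}, which has 2 states.

2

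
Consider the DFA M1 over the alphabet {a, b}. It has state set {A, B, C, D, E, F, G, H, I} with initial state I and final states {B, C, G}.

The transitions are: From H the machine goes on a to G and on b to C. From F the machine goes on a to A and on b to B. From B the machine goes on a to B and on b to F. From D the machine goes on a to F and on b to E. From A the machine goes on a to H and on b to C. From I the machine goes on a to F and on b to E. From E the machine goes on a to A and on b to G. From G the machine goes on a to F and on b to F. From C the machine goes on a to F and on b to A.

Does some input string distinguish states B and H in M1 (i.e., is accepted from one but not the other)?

Yes

Reachable states from the start: {A,B,C,E,F,G,H,I}. Unreachable: {D} — drop them.
Start with accepting vs non-accepting: {B,C,G} | {A,E,F,H,I}.
Refine {B,C,G} on symbol a: members go to different blocks, giving {C,G} and {B}.
Split {A,E,F,H,I} by δ(·,a) → {A,E,F,I} and {H}.
On input a, block {A,E,F,I} splits into {E,F,I} and {A}.
On input b, block {C,G} splits into {C} and {G}.
Refine {E,F,I} on symbol a: members go to different blocks, giving {E,F} and {I}.
On input b, block {E,F} splits into {E} and {F}.
Stable partition: {C} | {E} | {B} | {H} | {A} | {G} | {I} | {F} — 8 equivalence classes.
B and H end up in different blocks, so they are distinguishable. For instance, the string 'ε' is accepted from only B.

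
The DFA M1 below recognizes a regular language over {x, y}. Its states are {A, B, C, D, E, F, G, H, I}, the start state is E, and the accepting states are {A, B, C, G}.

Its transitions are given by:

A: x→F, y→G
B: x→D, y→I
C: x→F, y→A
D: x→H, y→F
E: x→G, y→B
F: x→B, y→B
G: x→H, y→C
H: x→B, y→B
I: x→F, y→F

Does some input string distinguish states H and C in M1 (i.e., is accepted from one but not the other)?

Yes

Initial partition by acceptance: {A,B,C,G} | {D,E,F,H,I}.
Refine {A,B,C,G} on symbol y: members go to different blocks, giving {A,C,G} and {B}.
Refine {D,E,F,H,I} on symbol x: members go to different blocks, giving {D,I} and {F,H} and {E}.
The partition is now stable with 5 blocks: {A,C,G} | {D,I} | {B} | {F,H} | {E}.
H and C end up in different blocks, so they are distinguishable. For instance, the string 'ε' is accepted from only C.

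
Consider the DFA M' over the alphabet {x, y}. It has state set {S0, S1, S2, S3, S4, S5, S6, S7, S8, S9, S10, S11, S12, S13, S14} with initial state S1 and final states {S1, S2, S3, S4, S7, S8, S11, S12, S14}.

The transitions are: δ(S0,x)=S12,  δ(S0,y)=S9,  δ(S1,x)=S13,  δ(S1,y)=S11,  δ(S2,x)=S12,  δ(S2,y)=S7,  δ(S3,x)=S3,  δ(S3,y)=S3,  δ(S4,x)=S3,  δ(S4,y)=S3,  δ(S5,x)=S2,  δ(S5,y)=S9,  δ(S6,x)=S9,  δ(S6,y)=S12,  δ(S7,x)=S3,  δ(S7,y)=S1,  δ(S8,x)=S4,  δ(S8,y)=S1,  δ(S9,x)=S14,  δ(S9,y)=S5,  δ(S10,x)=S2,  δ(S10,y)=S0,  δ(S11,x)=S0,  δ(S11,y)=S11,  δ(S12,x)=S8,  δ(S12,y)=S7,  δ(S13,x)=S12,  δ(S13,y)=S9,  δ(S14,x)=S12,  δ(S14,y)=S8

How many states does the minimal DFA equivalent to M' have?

7

First remove the unreachable states {S6,S10}; 13 states remain.
Start with accepting vs non-accepting: {S1,S2,S3,S4,S7,S8,S11,S12,S14} | {S0,S5,S9,S13}.
Refine {S1,S2,S3,S4,S7,S8,S11,S12,S14} on symbol x: members go to different blocks, giving {S2,S3,S4,S7,S8,S12,S14} and {S1,S11}.
Refine {S2,S3,S4,S7,S8,S12,S14} on symbol y: members go to different blocks, giving {S2,S3,S4,S12,S14} and {S7,S8}.
Split {S2,S3,S4,S12,S14} by δ(·,x) → {S2,S3,S4,S14} and {S12}.
On input x, block {S2,S3,S4,S14} splits into {S2,S14} and {S3,S4}.
Split {S0,S5,S9,S13} by δ(·,x) → {S0,S13} and {S5,S9}.
The partition is now stable with 7 blocks: {S2,S14} | {S0,S13} | {S1,S11} | {S7,S8} | {S12} | {S3,S4} | {S5,S9}.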